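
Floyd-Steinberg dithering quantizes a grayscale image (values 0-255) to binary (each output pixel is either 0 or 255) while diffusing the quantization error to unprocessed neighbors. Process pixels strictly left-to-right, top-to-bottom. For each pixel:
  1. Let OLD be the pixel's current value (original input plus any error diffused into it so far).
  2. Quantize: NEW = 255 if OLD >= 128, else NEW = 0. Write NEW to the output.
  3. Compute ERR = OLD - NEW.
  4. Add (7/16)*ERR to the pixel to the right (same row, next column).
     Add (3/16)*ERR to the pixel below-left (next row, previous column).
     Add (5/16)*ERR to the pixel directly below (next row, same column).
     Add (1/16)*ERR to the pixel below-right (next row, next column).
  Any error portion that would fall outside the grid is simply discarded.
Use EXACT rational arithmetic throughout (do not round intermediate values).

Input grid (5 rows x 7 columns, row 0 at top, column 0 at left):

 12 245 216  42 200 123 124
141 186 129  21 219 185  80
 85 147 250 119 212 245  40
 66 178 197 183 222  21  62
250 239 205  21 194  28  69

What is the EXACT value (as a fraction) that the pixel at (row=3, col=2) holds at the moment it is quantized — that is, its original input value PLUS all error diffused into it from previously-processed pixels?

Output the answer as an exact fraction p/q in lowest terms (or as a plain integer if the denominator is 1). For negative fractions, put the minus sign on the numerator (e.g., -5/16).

Answer: 58752095501/268435456

Derivation:
(0,0): OLD=12 → NEW=0, ERR=12
(0,1): OLD=1001/4 → NEW=255, ERR=-19/4
(0,2): OLD=13691/64 → NEW=255, ERR=-2629/64
(0,3): OLD=24605/1024 → NEW=0, ERR=24605/1024
(0,4): OLD=3449035/16384 → NEW=255, ERR=-728885/16384
(0,5): OLD=27141517/262144 → NEW=0, ERR=27141517/262144
(0,6): OLD=710084315/4194304 → NEW=255, ERR=-359463205/4194304
(1,0): OLD=9207/64 → NEW=255, ERR=-7113/64
(1,1): OLD=66017/512 → NEW=255, ERR=-64543/512
(1,2): OLD=1068565/16384 → NEW=0, ERR=1068565/16384
(1,3): OLD=3023425/65536 → NEW=0, ERR=3023425/65536
(1,4): OLD=1032621107/4194304 → NEW=255, ERR=-36926413/4194304
(1,5): OLD=6531496067/33554432 → NEW=255, ERR=-2024884093/33554432
(1,6): OLD=17871070285/536870912 → NEW=0, ERR=17871070285/536870912
(2,0): OLD=218171/8192 → NEW=0, ERR=218171/8192
(2,1): OLD=32647449/262144 → NEW=0, ERR=32647449/262144
(2,2): OLD=1365828427/4194304 → NEW=255, ERR=296280907/4194304
(2,3): OLD=5595095283/33554432 → NEW=255, ERR=-2961284877/33554432
(2,4): OLD=43541962003/268435456 → NEW=255, ERR=-24909079277/268435456
(2,5): OLD=1642702767713/8589934592 → NEW=255, ERR=-547730553247/8589934592
(2,6): OLD=2574759561143/137438953472 → NEW=0, ERR=2574759561143/137438953472
(3,0): OLD=409673771/4194304 → NEW=0, ERR=409673771/4194304
(3,1): OLD=9212718191/33554432 → NEW=255, ERR=656338031/33554432
(3,2): OLD=58752095501/268435456 → NEW=255, ERR=-9698945779/268435456
Target (3,2): original=197, with diffused error = 58752095501/268435456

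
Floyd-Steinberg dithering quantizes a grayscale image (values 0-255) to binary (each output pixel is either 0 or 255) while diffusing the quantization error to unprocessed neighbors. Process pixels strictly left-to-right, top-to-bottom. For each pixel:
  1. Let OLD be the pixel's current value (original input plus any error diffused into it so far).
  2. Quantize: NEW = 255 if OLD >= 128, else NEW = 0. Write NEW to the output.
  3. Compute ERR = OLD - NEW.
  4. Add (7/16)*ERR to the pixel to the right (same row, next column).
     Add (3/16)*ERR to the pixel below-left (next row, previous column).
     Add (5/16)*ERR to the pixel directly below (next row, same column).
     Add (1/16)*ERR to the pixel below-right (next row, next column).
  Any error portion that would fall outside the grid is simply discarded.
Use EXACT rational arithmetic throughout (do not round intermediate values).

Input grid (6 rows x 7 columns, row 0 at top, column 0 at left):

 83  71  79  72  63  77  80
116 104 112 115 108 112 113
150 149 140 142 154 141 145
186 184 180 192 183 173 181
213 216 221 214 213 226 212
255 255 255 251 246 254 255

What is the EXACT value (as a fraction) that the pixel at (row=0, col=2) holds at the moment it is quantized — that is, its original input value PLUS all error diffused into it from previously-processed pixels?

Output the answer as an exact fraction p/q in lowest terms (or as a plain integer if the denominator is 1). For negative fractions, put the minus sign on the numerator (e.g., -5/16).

Answer: 32243/256

Derivation:
(0,0): OLD=83 → NEW=0, ERR=83
(0,1): OLD=1717/16 → NEW=0, ERR=1717/16
(0,2): OLD=32243/256 → NEW=0, ERR=32243/256
Target (0,2): original=79, with diffused error = 32243/256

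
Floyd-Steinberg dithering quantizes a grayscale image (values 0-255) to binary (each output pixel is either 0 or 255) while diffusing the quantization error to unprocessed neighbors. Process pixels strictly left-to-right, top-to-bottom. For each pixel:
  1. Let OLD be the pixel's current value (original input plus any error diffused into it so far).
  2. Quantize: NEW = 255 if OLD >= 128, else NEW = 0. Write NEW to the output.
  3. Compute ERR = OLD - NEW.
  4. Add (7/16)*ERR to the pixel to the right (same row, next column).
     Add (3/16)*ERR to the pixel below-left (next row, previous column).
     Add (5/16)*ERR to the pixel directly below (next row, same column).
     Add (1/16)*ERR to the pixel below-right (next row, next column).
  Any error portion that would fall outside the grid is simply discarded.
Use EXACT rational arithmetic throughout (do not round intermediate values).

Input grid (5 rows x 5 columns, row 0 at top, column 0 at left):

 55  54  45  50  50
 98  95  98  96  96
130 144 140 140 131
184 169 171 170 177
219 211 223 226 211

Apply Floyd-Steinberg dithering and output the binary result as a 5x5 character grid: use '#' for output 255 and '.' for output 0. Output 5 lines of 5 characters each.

Answer: .....
#.#.#
.#.#.
#####
#.##.

Derivation:
(0,0): OLD=55 → NEW=0, ERR=55
(0,1): OLD=1249/16 → NEW=0, ERR=1249/16
(0,2): OLD=20263/256 → NEW=0, ERR=20263/256
(0,3): OLD=346641/4096 → NEW=0, ERR=346641/4096
(0,4): OLD=5703287/65536 → NEW=0, ERR=5703287/65536
(1,0): OLD=33235/256 → NEW=255, ERR=-32045/256
(1,1): OLD=169797/2048 → NEW=0, ERR=169797/2048
(1,2): OLD=11780393/65536 → NEW=255, ERR=-4931287/65536
(1,3): OLD=29043189/262144 → NEW=0, ERR=29043189/262144
(1,4): OLD=742206271/4194304 → NEW=255, ERR=-327341249/4194304
(2,0): OLD=3487431/32768 → NEW=0, ERR=3487431/32768
(2,1): OLD=203989117/1048576 → NEW=255, ERR=-63397763/1048576
(2,2): OLD=1945977271/16777216 → NEW=0, ERR=1945977271/16777216
(2,3): OLD=55306120757/268435456 → NEW=255, ERR=-13144920523/268435456
(2,4): OLD=395617297971/4294967296 → NEW=0, ERR=395617297971/4294967296
(3,0): OLD=3454803415/16777216 → NEW=255, ERR=-823386665/16777216
(3,1): OLD=21076780427/134217728 → NEW=255, ERR=-13148740213/134217728
(3,2): OLD=650370637417/4294967296 → NEW=255, ERR=-444846023063/4294967296
(3,3): OLD=1150227164641/8589934592 → NEW=255, ERR=-1040206156319/8589934592
(3,4): OLD=20580787193285/137438953472 → NEW=255, ERR=-14466145942075/137438953472
(4,0): OLD=397917231673/2147483648 → NEW=255, ERR=-149691098567/2147483648
(4,1): OLD=8755010721849/68719476736 → NEW=0, ERR=8755010721849/68719476736
(4,2): OLD=239191383461239/1099511627776 → NEW=255, ERR=-41184081621641/1099511627776
(4,3): OLD=2560745450128441/17592186044416 → NEW=255, ERR=-1925261991197639/17592186044416
(4,4): OLD=34525710536495631/281474976710656 → NEW=0, ERR=34525710536495631/281474976710656
Row 0: .....
Row 1: #.#.#
Row 2: .#.#.
Row 3: #####
Row 4: #.##.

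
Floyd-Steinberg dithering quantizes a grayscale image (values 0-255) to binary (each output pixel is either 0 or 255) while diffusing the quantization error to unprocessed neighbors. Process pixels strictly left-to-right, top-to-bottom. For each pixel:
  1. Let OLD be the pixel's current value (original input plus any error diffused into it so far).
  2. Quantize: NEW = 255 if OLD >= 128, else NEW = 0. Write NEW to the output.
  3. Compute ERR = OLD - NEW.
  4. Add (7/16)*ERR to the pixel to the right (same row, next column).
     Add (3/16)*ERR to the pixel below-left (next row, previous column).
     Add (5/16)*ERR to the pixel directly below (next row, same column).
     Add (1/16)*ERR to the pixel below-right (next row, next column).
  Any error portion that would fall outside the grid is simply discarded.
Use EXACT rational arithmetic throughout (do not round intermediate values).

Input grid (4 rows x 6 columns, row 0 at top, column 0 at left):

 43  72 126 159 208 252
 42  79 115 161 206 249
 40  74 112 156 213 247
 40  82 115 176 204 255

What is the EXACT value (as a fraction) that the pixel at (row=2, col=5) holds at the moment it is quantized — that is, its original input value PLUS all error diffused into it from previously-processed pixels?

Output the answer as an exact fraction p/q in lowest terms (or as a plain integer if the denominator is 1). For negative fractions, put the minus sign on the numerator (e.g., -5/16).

(0,0): OLD=43 → NEW=0, ERR=43
(0,1): OLD=1453/16 → NEW=0, ERR=1453/16
(0,2): OLD=42427/256 → NEW=255, ERR=-22853/256
(0,3): OLD=491293/4096 → NEW=0, ERR=491293/4096
(0,4): OLD=17070539/65536 → NEW=255, ERR=358859/65536
(0,5): OLD=266753165/1048576 → NEW=255, ERR=-633715/1048576
(1,0): OLD=18551/256 → NEW=0, ERR=18551/256
(1,1): OLD=256065/2048 → NEW=0, ERR=256065/2048
(1,2): OLD=11139157/65536 → NEW=255, ERR=-5572523/65536
(1,3): OLD=41085681/262144 → NEW=255, ERR=-25761039/262144
(1,4): OLD=2887375987/16777216 → NEW=255, ERR=-1390814093/16777216
(1,5): OLD=57145900597/268435456 → NEW=255, ERR=-11305140683/268435456
(2,0): OLD=2820955/32768 → NEW=0, ERR=2820955/32768
(2,1): OLD=146089881/1048576 → NEW=255, ERR=-121296999/1048576
(2,2): OLD=406140171/16777216 → NEW=0, ERR=406140171/16777216
(2,3): OLD=15438185843/134217728 → NEW=0, ERR=15438185843/134217728
(2,4): OLD=959402782425/4294967296 → NEW=255, ERR=-135813878055/4294967296
(2,5): OLD=14762553944959/68719476736 → NEW=255, ERR=-2760912622721/68719476736
Target (2,5): original=247, with diffused error = 14762553944959/68719476736

Answer: 14762553944959/68719476736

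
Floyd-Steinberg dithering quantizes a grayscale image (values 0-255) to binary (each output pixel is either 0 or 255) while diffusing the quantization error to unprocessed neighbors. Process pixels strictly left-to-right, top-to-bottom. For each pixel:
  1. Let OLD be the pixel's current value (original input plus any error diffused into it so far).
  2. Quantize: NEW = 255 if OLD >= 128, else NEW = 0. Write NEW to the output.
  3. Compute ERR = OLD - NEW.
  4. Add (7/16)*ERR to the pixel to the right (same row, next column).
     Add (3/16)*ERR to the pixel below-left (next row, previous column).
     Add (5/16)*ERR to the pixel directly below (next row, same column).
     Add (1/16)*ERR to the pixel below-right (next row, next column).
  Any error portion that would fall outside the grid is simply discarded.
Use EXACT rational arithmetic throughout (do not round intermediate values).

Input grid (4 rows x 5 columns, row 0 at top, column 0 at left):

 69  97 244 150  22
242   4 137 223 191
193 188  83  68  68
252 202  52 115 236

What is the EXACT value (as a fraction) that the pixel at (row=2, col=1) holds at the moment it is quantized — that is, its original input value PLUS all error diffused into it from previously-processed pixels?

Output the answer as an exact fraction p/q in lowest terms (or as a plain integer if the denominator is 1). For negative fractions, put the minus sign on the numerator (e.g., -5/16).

Answer: 188699527/1048576

Derivation:
(0,0): OLD=69 → NEW=0, ERR=69
(0,1): OLD=2035/16 → NEW=0, ERR=2035/16
(0,2): OLD=76709/256 → NEW=255, ERR=11429/256
(0,3): OLD=694403/4096 → NEW=255, ERR=-350077/4096
(0,4): OLD=-1008747/65536 → NEW=0, ERR=-1008747/65536
(1,0): OLD=73577/256 → NEW=255, ERR=8297/256
(1,1): OLD=144607/2048 → NEW=0, ERR=144607/2048
(1,2): OLD=11387979/65536 → NEW=255, ERR=-5323701/65536
(1,3): OLD=42114991/262144 → NEW=255, ERR=-24731729/262144
(1,4): OLD=585410093/4194304 → NEW=255, ERR=-484137427/4194304
(2,0): OLD=7089925/32768 → NEW=255, ERR=-1265915/32768
(2,1): OLD=188699527/1048576 → NEW=255, ERR=-78687353/1048576
Target (2,1): original=188, with diffused error = 188699527/1048576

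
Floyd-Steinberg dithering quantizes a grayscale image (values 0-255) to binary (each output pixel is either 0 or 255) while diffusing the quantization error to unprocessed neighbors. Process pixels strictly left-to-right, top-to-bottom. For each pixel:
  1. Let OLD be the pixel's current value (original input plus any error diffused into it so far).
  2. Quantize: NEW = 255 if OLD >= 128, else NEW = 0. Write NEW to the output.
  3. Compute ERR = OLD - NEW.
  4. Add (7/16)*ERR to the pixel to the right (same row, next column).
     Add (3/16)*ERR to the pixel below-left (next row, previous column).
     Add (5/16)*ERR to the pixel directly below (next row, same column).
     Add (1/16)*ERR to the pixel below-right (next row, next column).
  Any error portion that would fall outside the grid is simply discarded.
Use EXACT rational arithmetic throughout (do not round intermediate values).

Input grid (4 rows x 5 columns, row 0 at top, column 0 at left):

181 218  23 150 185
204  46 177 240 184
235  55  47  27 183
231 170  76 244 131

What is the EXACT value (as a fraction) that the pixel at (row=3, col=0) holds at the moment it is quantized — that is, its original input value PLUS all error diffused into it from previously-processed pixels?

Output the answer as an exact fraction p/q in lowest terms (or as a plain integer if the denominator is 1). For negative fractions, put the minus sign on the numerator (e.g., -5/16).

Answer: 1803881411/8388608

Derivation:
(0,0): OLD=181 → NEW=255, ERR=-74
(0,1): OLD=1485/8 → NEW=255, ERR=-555/8
(0,2): OLD=-941/128 → NEW=0, ERR=-941/128
(0,3): OLD=300613/2048 → NEW=255, ERR=-221627/2048
(0,4): OLD=4510691/32768 → NEW=255, ERR=-3845149/32768
(1,0): OLD=21487/128 → NEW=255, ERR=-11153/128
(1,1): OLD=-20279/1024 → NEW=0, ERR=-20279/1024
(1,2): OLD=4633789/32768 → NEW=255, ERR=-3722051/32768
(1,3): OLD=17567065/131072 → NEW=255, ERR=-15856295/131072
(1,4): OLD=183794795/2097152 → NEW=0, ERR=183794795/2097152
(2,0): OLD=3343283/16384 → NEW=255, ERR=-834637/16384
(2,1): OLD=-115039/524288 → NEW=0, ERR=-115039/524288
(2,2): OLD=-104963165/8388608 → NEW=0, ERR=-104963165/8388608
(2,3): OLD=-932185415/134217728 → NEW=0, ERR=-932185415/134217728
(2,4): OLD=429041697999/2147483648 → NEW=255, ERR=-118566632241/2147483648
(3,0): OLD=1803881411/8388608 → NEW=255, ERR=-335213629/8388608
Target (3,0): original=231, with diffused error = 1803881411/8388608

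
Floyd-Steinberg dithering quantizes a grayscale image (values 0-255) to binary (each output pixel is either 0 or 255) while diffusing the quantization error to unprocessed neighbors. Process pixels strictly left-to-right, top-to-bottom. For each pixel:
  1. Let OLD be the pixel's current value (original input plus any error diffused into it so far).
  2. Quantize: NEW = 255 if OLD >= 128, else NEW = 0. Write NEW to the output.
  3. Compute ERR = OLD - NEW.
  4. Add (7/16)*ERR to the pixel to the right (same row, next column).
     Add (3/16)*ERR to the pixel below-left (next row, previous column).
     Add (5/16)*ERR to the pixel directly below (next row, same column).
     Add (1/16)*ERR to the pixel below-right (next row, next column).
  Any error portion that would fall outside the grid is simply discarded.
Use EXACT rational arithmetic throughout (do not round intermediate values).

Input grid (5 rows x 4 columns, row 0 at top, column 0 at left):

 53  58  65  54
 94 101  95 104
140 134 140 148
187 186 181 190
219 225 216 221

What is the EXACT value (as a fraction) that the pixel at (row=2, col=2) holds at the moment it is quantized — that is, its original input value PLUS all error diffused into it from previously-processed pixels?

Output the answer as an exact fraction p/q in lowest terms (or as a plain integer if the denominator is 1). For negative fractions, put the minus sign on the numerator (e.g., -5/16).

(0,0): OLD=53 → NEW=0, ERR=53
(0,1): OLD=1299/16 → NEW=0, ERR=1299/16
(0,2): OLD=25733/256 → NEW=0, ERR=25733/256
(0,3): OLD=401315/4096 → NEW=0, ERR=401315/4096
(1,0): OLD=32201/256 → NEW=0, ERR=32201/256
(1,1): OLD=416895/2048 → NEW=255, ERR=-105345/2048
(1,2): OLD=8346219/65536 → NEW=0, ERR=8346219/65536
(1,3): OLD=206168285/1048576 → NEW=255, ERR=-61218595/1048576
(2,0): OLD=5559525/32768 → NEW=255, ERR=-2796315/32768
(2,1): OLD=117787687/1048576 → NEW=0, ERR=117787687/1048576
(2,2): OLD=450428643/2097152 → NEW=255, ERR=-84345117/2097152
Target (2,2): original=140, with diffused error = 450428643/2097152

Answer: 450428643/2097152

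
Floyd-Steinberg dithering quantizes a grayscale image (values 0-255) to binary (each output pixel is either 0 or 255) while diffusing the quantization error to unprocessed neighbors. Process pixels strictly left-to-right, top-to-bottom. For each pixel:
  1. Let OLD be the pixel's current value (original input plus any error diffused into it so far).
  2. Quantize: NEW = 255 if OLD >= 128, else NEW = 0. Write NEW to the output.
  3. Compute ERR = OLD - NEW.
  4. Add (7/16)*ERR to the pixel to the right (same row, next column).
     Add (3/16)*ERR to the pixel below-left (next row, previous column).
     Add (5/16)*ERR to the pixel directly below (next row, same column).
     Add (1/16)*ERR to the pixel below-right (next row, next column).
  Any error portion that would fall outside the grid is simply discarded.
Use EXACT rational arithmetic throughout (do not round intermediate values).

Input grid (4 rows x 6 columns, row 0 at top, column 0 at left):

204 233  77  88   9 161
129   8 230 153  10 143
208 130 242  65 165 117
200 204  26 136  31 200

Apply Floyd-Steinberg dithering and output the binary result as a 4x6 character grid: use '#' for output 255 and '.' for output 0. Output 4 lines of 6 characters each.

Answer: ##...#
..##..
###.##
##...#

Derivation:
(0,0): OLD=204 → NEW=255, ERR=-51
(0,1): OLD=3371/16 → NEW=255, ERR=-709/16
(0,2): OLD=14749/256 → NEW=0, ERR=14749/256
(0,3): OLD=463691/4096 → NEW=0, ERR=463691/4096
(0,4): OLD=3835661/65536 → NEW=0, ERR=3835661/65536
(0,5): OLD=195670363/1048576 → NEW=255, ERR=-71716517/1048576
(1,0): OLD=26817/256 → NEW=0, ERR=26817/256
(1,1): OLD=97479/2048 → NEW=0, ERR=97479/2048
(1,2): OLD=18827475/65536 → NEW=255, ERR=2115795/65536
(1,3): OLD=56905175/262144 → NEW=255, ERR=-9941545/262144
(1,4): OLD=99817125/16777216 → NEW=0, ERR=99817125/16777216
(1,5): OLD=34329597939/268435456 → NEW=0, ERR=34329597939/268435456
(2,0): OLD=8180861/32768 → NEW=255, ERR=-174979/32768
(2,1): OLD=162674351/1048576 → NEW=255, ERR=-104712529/1048576
(2,2): OLD=3426972877/16777216 → NEW=255, ERR=-851217203/16777216
(2,3): OLD=4574792357/134217728 → NEW=0, ERR=4574792357/134217728
(2,4): OLD=873510718575/4294967296 → NEW=255, ERR=-221705941905/4294967296
(2,5): OLD=9260158203897/68719476736 → NEW=255, ERR=-8263308363783/68719476736
(3,0): OLD=3013308973/16777216 → NEW=255, ERR=-1264881107/16777216
(3,1): OLD=17443211049/134217728 → NEW=255, ERR=-16782309591/134217728
(3,2): OLD=-47684553525/1073741824 → NEW=0, ERR=-47684553525/1073741824
(3,3): OLD=7859618684833/68719476736 → NEW=0, ERR=7859618684833/68719476736
(3,4): OLD=24459042248961/549755813888 → NEW=0, ERR=24459042248961/549755813888
(3,5): OLD=1571521205069167/8796093022208 → NEW=255, ERR=-671482515593873/8796093022208
Row 0: ##...#
Row 1: ..##..
Row 2: ###.##
Row 3: ##...#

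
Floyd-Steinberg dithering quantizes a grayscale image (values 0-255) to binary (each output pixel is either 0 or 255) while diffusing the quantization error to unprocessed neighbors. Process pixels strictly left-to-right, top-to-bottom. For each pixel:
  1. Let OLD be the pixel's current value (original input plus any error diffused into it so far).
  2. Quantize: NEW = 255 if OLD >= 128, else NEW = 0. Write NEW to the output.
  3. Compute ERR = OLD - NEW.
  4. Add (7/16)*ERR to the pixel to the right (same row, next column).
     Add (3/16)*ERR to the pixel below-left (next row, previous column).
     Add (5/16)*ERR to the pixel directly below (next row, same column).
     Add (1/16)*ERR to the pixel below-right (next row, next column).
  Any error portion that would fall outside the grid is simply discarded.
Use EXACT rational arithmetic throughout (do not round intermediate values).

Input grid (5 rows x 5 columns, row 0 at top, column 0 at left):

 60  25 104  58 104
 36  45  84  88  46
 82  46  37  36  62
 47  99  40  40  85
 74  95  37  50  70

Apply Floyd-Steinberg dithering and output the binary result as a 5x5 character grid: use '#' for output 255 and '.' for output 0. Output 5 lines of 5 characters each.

(0,0): OLD=60 → NEW=0, ERR=60
(0,1): OLD=205/4 → NEW=0, ERR=205/4
(0,2): OLD=8091/64 → NEW=0, ERR=8091/64
(0,3): OLD=116029/1024 → NEW=0, ERR=116029/1024
(0,4): OLD=2516139/16384 → NEW=255, ERR=-1661781/16384
(1,0): OLD=4119/64 → NEW=0, ERR=4119/64
(1,1): OLD=59713/512 → NEW=0, ERR=59713/512
(1,2): OLD=3260085/16384 → NEW=255, ERR=-917835/16384
(1,3): OLD=5753025/65536 → NEW=0, ERR=5753025/65536
(1,4): OLD=62695907/1048576 → NEW=0, ERR=62695907/1048576
(2,0): OLD=1015643/8192 → NEW=0, ERR=1015643/8192
(2,1): OLD=34132665/262144 → NEW=255, ERR=-32714055/262144
(2,2): OLD=-47626581/4194304 → NEW=0, ERR=-47626581/4194304
(2,3): OLD=4440886161/67108864 → NEW=0, ERR=4440886161/67108864
(2,4): OLD=123611984055/1073741824 → NEW=0, ERR=123611984055/1073741824
(3,0): OLD=261493003/4194304 → NEW=0, ERR=261493003/4194304
(3,1): OLD=3117116815/33554432 → NEW=0, ERR=3117116815/33554432
(3,2): OLD=87727042293/1073741824 → NEW=0, ERR=87727042293/1073741824
(3,3): OLD=251899812965/2147483648 → NEW=0, ERR=251899812965/2147483648
(3,4): OLD=6062104649737/34359738368 → NEW=255, ERR=-2699628634103/34359738368
(4,0): OLD=59539518053/536870912 → NEW=0, ERR=59539518053/536870912
(4,1): OLD=3294502851269/17179869184 → NEW=255, ERR=-1086363790651/17179869184
(4,2): OLD=17225658726251/274877906944 → NEW=0, ERR=17225658726251/274877906944
(4,3): OLD=459364852545093/4398046511104 → NEW=0, ERR=459364852545093/4398046511104
(4,4): OLD=6929494551378531/70368744177664 → NEW=0, ERR=6929494551378531/70368744177664
Row 0: ....#
Row 1: ..#..
Row 2: .#...
Row 3: ....#
Row 4: .#...

Answer: ....#
..#..
.#...
....#
.#...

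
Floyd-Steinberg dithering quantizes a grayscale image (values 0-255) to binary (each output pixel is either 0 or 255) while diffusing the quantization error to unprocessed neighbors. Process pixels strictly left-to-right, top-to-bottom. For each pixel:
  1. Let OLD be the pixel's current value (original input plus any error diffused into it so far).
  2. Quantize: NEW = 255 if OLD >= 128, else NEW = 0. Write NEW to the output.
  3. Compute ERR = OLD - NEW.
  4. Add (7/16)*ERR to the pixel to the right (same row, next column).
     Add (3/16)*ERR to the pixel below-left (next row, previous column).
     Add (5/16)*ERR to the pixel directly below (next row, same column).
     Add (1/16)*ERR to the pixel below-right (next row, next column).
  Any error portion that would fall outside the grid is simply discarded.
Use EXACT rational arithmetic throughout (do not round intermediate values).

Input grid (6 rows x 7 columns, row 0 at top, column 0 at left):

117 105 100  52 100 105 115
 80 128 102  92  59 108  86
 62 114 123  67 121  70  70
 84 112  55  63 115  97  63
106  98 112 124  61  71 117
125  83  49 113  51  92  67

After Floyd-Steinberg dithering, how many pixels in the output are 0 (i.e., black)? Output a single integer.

Answer: 27

Derivation:
(0,0): OLD=117 → NEW=0, ERR=117
(0,1): OLD=2499/16 → NEW=255, ERR=-1581/16
(0,2): OLD=14533/256 → NEW=0, ERR=14533/256
(0,3): OLD=314723/4096 → NEW=0, ERR=314723/4096
(0,4): OLD=8756661/65536 → NEW=255, ERR=-7955019/65536
(0,5): OLD=54415347/1048576 → NEW=0, ERR=54415347/1048576
(0,6): OLD=2310287269/16777216 → NEW=255, ERR=-1967902811/16777216
(1,0): OLD=25097/256 → NEW=0, ERR=25097/256
(1,1): OLD=323519/2048 → NEW=255, ERR=-198721/2048
(1,2): OLD=5604651/65536 → NEW=0, ERR=5604651/65536
(1,3): OLD=35183695/262144 → NEW=255, ERR=-31663025/262144
(1,4): OLD=-289295347/16777216 → NEW=0, ERR=-289295347/16777216
(1,5): OLD=11689498141/134217728 → NEW=0, ERR=11689498141/134217728
(1,6): OLD=194759132691/2147483648 → NEW=0, ERR=194759132691/2147483648
(2,0): OLD=2439333/32768 → NEW=0, ERR=2439333/32768
(2,1): OLD=145131751/1048576 → NEW=255, ERR=-122255129/1048576
(2,2): OLD=1174482293/16777216 → NEW=0, ERR=1174482293/16777216
(2,3): OLD=8320644109/134217728 → NEW=0, ERR=8320644109/134217728
(2,4): OLD=162687620957/1073741824 → NEW=255, ERR=-111116544163/1073741824
(2,5): OLD=2331957512415/34359738368 → NEW=0, ERR=2331957512415/34359738368
(2,6): OLD=73379851698441/549755813888 → NEW=255, ERR=-66807880842999/549755813888
(3,0): OLD=1432814037/16777216 → NEW=0, ERR=1432814037/16777216
(3,1): OLD=17543222193/134217728 → NEW=255, ERR=-16682298447/134217728
(3,2): OLD=28814039523/1073741824 → NEW=0, ERR=28814039523/1073741824
(3,3): OLD=339668258469/4294967296 → NEW=0, ERR=339668258469/4294967296
(3,4): OLD=73590651434453/549755813888 → NEW=255, ERR=-66597081106987/549755813888
(3,5): OLD=158141371629007/4398046511104 → NEW=0, ERR=158141371629007/4398046511104
(3,6): OLD=3166395812465041/70368744177664 → NEW=0, ERR=3166395812465041/70368744177664
(4,0): OLD=234898932827/2147483648 → NEW=0, ERR=234898932827/2147483648
(4,1): OLD=4033247447967/34359738368 → NEW=0, ERR=4033247447967/34359738368
(4,2): OLD=98296999415729/549755813888 → NEW=255, ERR=-41890733125711/549755813888
(4,3): OLD=414914816604395/4398046511104 → NEW=0, ERR=414914816604395/4398046511104
(4,4): OLD=2677629139174033/35184372088832 → NEW=0, ERR=2677629139174033/35184372088832
(4,5): OLD=131051772120284113/1125899906842624 → NEW=0, ERR=131051772120284113/1125899906842624
(4,6): OLD=3318842886585609991/18014398509481984 → NEW=255, ERR=-1274828733332295929/18014398509481984
(5,0): OLD=99611133706061/549755813888 → NEW=255, ERR=-40576598835379/549755813888
(5,1): OLD=351580626129775/4398046511104 → NEW=0, ERR=351580626129775/4398046511104
(5,2): OLD=2997251822869241/35184372088832 → NEW=0, ERR=2997251822869241/35184372088832
(5,3): OLD=53271290329172669/281474976710656 → NEW=255, ERR=-18504828732044611/281474976710656
(5,4): OLD=1328393291165754815/18014398509481984 → NEW=0, ERR=1328393291165754815/18014398509481984
(5,5): OLD=21923274666500355151/144115188075855872 → NEW=255, ERR=-14826098292842892209/144115188075855872
(5,6): OLD=16490271065521778625/2305843009213693952 → NEW=0, ERR=16490271065521778625/2305843009213693952
Output grid:
  Row 0: .#..#.#  (4 black, running=4)
  Row 1: .#.#...  (5 black, running=9)
  Row 2: .#..#.#  (4 black, running=13)
  Row 3: .#..#..  (5 black, running=18)
  Row 4: ..#...#  (5 black, running=23)
  Row 5: #..#.#.  (4 black, running=27)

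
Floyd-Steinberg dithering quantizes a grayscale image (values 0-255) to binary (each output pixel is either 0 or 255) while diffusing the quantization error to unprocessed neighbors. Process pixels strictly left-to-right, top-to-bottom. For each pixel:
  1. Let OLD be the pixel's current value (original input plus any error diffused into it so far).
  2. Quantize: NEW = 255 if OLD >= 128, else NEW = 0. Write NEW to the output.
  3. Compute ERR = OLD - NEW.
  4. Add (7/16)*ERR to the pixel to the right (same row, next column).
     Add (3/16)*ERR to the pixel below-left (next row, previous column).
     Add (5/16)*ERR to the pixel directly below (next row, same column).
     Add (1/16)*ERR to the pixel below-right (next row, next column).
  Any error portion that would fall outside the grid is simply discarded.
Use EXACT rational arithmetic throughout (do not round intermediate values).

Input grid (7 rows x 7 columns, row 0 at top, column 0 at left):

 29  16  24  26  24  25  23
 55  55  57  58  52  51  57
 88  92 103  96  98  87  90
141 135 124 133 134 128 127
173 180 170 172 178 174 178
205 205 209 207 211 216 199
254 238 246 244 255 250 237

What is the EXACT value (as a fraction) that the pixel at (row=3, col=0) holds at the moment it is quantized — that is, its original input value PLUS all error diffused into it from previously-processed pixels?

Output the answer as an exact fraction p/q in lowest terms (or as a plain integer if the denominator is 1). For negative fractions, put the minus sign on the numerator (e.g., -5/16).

(0,0): OLD=29 → NEW=0, ERR=29
(0,1): OLD=459/16 → NEW=0, ERR=459/16
(0,2): OLD=9357/256 → NEW=0, ERR=9357/256
(0,3): OLD=171995/4096 → NEW=0, ERR=171995/4096
(0,4): OLD=2776829/65536 → NEW=0, ERR=2776829/65536
(0,5): OLD=45652203/1048576 → NEW=0, ERR=45652203/1048576
(0,6): OLD=705441389/16777216 → NEW=0, ERR=705441389/16777216
(1,0): OLD=17777/256 → NEW=0, ERR=17777/256
(1,1): OLD=210967/2048 → NEW=0, ERR=210967/2048
(1,2): OLD=8071139/65536 → NEW=0, ERR=8071139/65536
(1,3): OLD=35450215/262144 → NEW=255, ERR=-31396505/262144
(1,4): OLD=396446741/16777216 → NEW=0, ERR=396446741/16777216
(1,5): OLD=11472352037/134217728 → NEW=0, ERR=11472352037/134217728
(1,6): OLD=236774169739/2147483648 → NEW=0, ERR=236774169739/2147483648
(2,0): OLD=4227565/32768 → NEW=255, ERR=-4128275/32768
(2,1): OLD=101192191/1048576 → NEW=0, ERR=101192191/1048576
(2,2): OLD=2813346749/16777216 → NEW=255, ERR=-1464843331/16777216
(2,3): OLD=4362285333/134217728 → NEW=0, ERR=4362285333/134217728
(2,4): OLD=137594655013/1073741824 → NEW=255, ERR=-136209510107/1073741824
(2,5): OLD=2761219951543/34359738368 → NEW=0, ERR=2761219951543/34359738368
(2,6): OLD=90685418611313/549755813888 → NEW=255, ERR=-49502313930127/549755813888
(3,0): OLD=2008640029/16777216 → NEW=0, ERR=2008640029/16777216
Target (3,0): original=141, with diffused error = 2008640029/16777216

Answer: 2008640029/16777216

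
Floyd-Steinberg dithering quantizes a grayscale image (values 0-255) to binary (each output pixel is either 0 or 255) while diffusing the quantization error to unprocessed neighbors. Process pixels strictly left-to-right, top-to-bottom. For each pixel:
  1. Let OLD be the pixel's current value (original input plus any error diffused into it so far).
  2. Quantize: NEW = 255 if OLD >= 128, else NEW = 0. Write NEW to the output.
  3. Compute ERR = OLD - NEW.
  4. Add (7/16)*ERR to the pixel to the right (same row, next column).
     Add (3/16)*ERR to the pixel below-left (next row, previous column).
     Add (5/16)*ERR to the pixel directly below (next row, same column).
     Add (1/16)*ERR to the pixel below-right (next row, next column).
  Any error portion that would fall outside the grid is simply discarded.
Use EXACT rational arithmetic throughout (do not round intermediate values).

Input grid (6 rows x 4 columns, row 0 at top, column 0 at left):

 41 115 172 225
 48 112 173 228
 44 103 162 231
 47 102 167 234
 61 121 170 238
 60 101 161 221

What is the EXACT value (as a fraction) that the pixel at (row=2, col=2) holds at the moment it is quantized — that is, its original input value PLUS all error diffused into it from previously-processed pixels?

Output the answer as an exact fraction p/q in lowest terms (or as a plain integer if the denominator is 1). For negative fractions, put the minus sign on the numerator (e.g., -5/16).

(0,0): OLD=41 → NEW=0, ERR=41
(0,1): OLD=2127/16 → NEW=255, ERR=-1953/16
(0,2): OLD=30361/256 → NEW=0, ERR=30361/256
(0,3): OLD=1134127/4096 → NEW=255, ERR=89647/4096
(1,0): OLD=9709/256 → NEW=0, ERR=9709/256
(1,1): OLD=236027/2048 → NEW=0, ERR=236027/2048
(1,2): OLD=16839959/65536 → NEW=255, ERR=128279/65536
(1,3): OLD=254917457/1048576 → NEW=255, ERR=-12469423/1048576
(2,0): OLD=2538233/32768 → NEW=0, ERR=2538233/32768
(2,1): OLD=184173251/1048576 → NEW=255, ERR=-83213629/1048576
(2,2): OLD=278639183/2097152 → NEW=255, ERR=-256134577/2097152
Target (2,2): original=162, with diffused error = 278639183/2097152

Answer: 278639183/2097152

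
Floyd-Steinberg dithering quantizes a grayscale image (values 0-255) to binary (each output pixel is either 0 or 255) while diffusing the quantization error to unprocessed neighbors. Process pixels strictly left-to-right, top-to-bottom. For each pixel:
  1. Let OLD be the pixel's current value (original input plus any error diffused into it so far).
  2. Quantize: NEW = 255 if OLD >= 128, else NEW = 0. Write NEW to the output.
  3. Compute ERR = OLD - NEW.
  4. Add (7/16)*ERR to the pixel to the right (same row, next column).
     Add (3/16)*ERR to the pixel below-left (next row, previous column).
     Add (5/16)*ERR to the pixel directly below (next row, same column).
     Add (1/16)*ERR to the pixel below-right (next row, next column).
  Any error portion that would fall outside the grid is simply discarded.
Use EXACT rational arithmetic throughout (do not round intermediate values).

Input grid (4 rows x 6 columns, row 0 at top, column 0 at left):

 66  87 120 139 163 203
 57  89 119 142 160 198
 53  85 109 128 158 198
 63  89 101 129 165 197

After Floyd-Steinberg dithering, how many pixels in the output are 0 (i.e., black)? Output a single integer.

(0,0): OLD=66 → NEW=0, ERR=66
(0,1): OLD=927/8 → NEW=0, ERR=927/8
(0,2): OLD=21849/128 → NEW=255, ERR=-10791/128
(0,3): OLD=209135/2048 → NEW=0, ERR=209135/2048
(0,4): OLD=6805129/32768 → NEW=255, ERR=-1550711/32768
(0,5): OLD=95575487/524288 → NEW=255, ERR=-38117953/524288
(1,0): OLD=12717/128 → NEW=0, ERR=12717/128
(1,1): OLD=160763/1024 → NEW=255, ERR=-100357/1024
(1,2): OLD=2495831/32768 → NEW=0, ERR=2495831/32768
(1,3): OLD=25308971/131072 → NEW=255, ERR=-8114389/131072
(1,4): OLD=930102209/8388608 → NEW=0, ERR=930102209/8388608
(1,5): OLD=29639407351/134217728 → NEW=255, ERR=-4586113289/134217728
(2,0): OLD=1075961/16384 → NEW=0, ERR=1075961/16384
(2,1): OLD=54313859/524288 → NEW=0, ERR=54313859/524288
(2,2): OLD=1345466313/8388608 → NEW=255, ERR=-793628727/8388608
(2,3): OLD=6228551489/67108864 → NEW=0, ERR=6228551489/67108864
(2,4): OLD=478842839747/2147483648 → NEW=255, ERR=-68765490493/2147483648
(2,5): OLD=6193086865797/34359738368 → NEW=255, ERR=-2568646418043/34359738368
(3,0): OLD=863577641/8388608 → NEW=0, ERR=863577641/8388608
(3,1): OLD=10252767925/67108864 → NEW=255, ERR=-6859992395/67108864
(3,2): OLD=27160328399/536870912 → NEW=0, ERR=27160328399/536870912
(3,3): OLD=5779998257293/34359738368 → NEW=255, ERR=-2981735026547/34359738368
(3,4): OLD=29909701987245/274877906944 → NEW=0, ERR=29909701987245/274877906944
(3,5): OLD=964235237093379/4398046511104 → NEW=255, ERR=-157266623238141/4398046511104
Output grid:
  Row 0: ..#.##  (3 black, running=3)
  Row 1: .#.#.#  (3 black, running=6)
  Row 2: ..#.##  (3 black, running=9)
  Row 3: .#.#.#  (3 black, running=12)

Answer: 12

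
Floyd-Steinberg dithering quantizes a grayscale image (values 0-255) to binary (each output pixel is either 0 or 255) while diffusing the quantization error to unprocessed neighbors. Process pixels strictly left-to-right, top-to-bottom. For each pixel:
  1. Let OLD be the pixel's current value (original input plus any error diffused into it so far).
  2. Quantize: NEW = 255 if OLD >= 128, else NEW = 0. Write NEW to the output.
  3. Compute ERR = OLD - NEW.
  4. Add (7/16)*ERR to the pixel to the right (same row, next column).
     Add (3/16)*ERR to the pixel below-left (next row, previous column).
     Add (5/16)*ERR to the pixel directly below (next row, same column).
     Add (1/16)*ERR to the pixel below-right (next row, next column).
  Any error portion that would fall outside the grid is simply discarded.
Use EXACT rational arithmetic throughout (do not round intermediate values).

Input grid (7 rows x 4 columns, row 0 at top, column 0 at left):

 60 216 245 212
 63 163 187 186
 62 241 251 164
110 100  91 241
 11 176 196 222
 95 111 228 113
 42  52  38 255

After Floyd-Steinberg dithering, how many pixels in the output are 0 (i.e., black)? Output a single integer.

(0,0): OLD=60 → NEW=0, ERR=60
(0,1): OLD=969/4 → NEW=255, ERR=-51/4
(0,2): OLD=15323/64 → NEW=255, ERR=-997/64
(0,3): OLD=210109/1024 → NEW=255, ERR=-51011/1024
(1,0): OLD=5079/64 → NEW=0, ERR=5079/64
(1,1): OLD=99617/512 → NEW=255, ERR=-30943/512
(1,2): OLD=2384757/16384 → NEW=255, ERR=-1793163/16384
(1,3): OLD=31870531/262144 → NEW=0, ERR=31870531/262144
(2,0): OLD=618235/8192 → NEW=0, ERR=618235/8192
(2,1): OLD=62801849/262144 → NEW=255, ERR=-4044871/262144
(2,2): OLD=120096493/524288 → NEW=255, ERR=-13596947/524288
(2,3): OLD=1541877177/8388608 → NEW=255, ERR=-597217863/8388608
(3,0): OLD=548156427/4194304 → NEW=255, ERR=-521391093/4194304
(3,1): OLD=2727768661/67108864 → NEW=0, ERR=2727768661/67108864
(3,2): OLD=92734124843/1073741824 → NEW=0, ERR=92734124843/1073741824
(3,3): OLD=4379421367469/17179869184 → NEW=255, ERR=-1445274451/17179869184
(4,0): OLD=-21716821393/1073741824 → NEW=0, ERR=-21716821393/1073741824
(4,1): OLD=1617293487117/8589934592 → NEW=255, ERR=-573139833843/8589934592
(4,2): OLD=53964815028525/274877906944 → NEW=255, ERR=-16129051242195/274877906944
(4,3): OLD=887087280773451/4398046511104 → NEW=255, ERR=-234414579558069/4398046511104
(5,0): OLD=10468608222591/137438953472 → NEW=0, ERR=10468608222591/137438953472
(5,1): OLD=489094644430745/4398046511104 → NEW=0, ERR=489094644430745/4398046511104
(5,2): OLD=536897523454537/2199023255552 → NEW=255, ERR=-23853406711223/2199023255552
(5,3): OLD=6187582680453445/70368744177664 → NEW=0, ERR=6187582680453445/70368744177664
(6,0): OLD=6097748504368683/70368744177664 → NEW=0, ERR=6097748504368683/70368744177664
(6,1): OLD=143428606606546013/1125899906842624 → NEW=0, ERR=143428606606546013/1125899906842624
(6,2): OLD=2049694866061442683/18014398509481984 → NEW=0, ERR=2049694866061442683/18014398509481984
(6,3): OLD=95571308704318664285/288230376151711744 → NEW=255, ERR=22072562785632169565/288230376151711744
Output grid:
  Row 0: .###  (1 black, running=1)
  Row 1: .##.  (2 black, running=3)
  Row 2: .###  (1 black, running=4)
  Row 3: #..#  (2 black, running=6)
  Row 4: .###  (1 black, running=7)
  Row 5: ..#.  (3 black, running=10)
  Row 6: ...#  (3 black, running=13)

Answer: 13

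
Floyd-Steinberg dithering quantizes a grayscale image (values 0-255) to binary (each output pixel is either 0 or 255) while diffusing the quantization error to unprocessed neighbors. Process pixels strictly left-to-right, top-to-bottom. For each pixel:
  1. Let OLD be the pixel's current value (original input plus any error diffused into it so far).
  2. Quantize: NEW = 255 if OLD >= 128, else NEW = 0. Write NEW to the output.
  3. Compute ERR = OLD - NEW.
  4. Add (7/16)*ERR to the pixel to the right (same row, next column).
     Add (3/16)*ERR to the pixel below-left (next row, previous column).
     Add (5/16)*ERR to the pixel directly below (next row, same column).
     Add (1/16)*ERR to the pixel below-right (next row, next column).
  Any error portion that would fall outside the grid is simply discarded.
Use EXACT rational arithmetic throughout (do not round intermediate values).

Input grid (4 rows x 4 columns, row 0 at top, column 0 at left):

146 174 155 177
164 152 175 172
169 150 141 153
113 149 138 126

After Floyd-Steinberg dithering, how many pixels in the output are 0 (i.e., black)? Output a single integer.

Answer: 6

Derivation:
(0,0): OLD=146 → NEW=255, ERR=-109
(0,1): OLD=2021/16 → NEW=0, ERR=2021/16
(0,2): OLD=53827/256 → NEW=255, ERR=-11453/256
(0,3): OLD=644821/4096 → NEW=255, ERR=-399659/4096
(1,0): OLD=39327/256 → NEW=255, ERR=-25953/256
(1,1): OLD=270169/2048 → NEW=255, ERR=-252071/2048
(1,2): OLD=6341965/65536 → NEW=0, ERR=6341965/65536
(1,3): OLD=189844139/1048576 → NEW=255, ERR=-77542741/1048576
(2,0): OLD=3743459/32768 → NEW=0, ERR=3743459/32768
(2,1): OLD=181745393/1048576 → NEW=255, ERR=-85641487/1048576
(2,2): OLD=238970709/2097152 → NEW=0, ERR=238970709/2097152
(2,3): OLD=6234138529/33554432 → NEW=255, ERR=-2322241631/33554432
(3,0): OLD=2237854387/16777216 → NEW=255, ERR=-2040335693/16777216
(3,1): OLD=26515162157/268435456 → NEW=0, ERR=26515162157/268435456
(3,2): OLD=853594855891/4294967296 → NEW=255, ERR=-241621804589/4294967296
(3,3): OLD=5970478804805/68719476736 → NEW=0, ERR=5970478804805/68719476736
Output grid:
  Row 0: #.##  (1 black, running=1)
  Row 1: ##.#  (1 black, running=2)
  Row 2: .#.#  (2 black, running=4)
  Row 3: #.#.  (2 black, running=6)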